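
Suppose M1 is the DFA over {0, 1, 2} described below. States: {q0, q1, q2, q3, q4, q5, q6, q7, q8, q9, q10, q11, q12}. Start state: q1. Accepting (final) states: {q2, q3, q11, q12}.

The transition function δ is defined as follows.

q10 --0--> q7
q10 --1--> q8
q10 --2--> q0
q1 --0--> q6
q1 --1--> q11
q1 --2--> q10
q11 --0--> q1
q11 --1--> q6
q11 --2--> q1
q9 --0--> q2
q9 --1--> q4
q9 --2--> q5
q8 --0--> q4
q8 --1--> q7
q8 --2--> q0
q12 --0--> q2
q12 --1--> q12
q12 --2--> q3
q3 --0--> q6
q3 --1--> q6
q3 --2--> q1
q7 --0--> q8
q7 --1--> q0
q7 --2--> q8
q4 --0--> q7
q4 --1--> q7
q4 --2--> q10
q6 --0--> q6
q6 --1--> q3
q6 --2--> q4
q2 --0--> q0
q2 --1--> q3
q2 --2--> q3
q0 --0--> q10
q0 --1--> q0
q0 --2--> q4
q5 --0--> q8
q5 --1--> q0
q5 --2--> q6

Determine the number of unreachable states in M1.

BFS from q1 reaches {q0, q1, q3, q4, q6, q7, q8, q10, q11}; the 4 state(s) q2, q5, q9, q12 are never visited.

4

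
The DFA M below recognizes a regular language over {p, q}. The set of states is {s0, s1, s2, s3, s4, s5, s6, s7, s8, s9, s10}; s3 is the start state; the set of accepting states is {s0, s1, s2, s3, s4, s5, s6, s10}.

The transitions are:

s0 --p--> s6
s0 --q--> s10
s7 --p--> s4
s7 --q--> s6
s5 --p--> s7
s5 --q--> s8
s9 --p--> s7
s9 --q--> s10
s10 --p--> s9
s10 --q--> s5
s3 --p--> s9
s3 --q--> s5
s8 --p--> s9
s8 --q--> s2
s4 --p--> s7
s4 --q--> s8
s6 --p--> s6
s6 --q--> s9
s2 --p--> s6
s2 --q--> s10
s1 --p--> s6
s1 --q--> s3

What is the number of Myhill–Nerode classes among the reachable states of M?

First remove the unreachable states {s0,s1}; 9 states remain.
P0 = {s2,s3,s4,s5,s6,s10} | {s7,s8,s9}.
On input p, block {s2,s3,s4,s5,s6,s10} splits into {s3,s4,s5,s10} and {s2,s6}.
On input q, block {s3,s4,s5,s10} splits into {s3,s10} and {s4,s5}.
Split {s7,s8,s9} by δ(·,p) → {s8,s9} and {s7}.
Refine {s8,s9} on symbol p: members go to different blocks, giving {s8} and {s9}.
On input q, block {s2,s6} splits into {s2} and {s6}.
No further refinement is possible. Final partition (7 blocks): {s3,s10} | {s8} | {s2} | {s4,s5} | {s7} | {s9} | {s6}.

7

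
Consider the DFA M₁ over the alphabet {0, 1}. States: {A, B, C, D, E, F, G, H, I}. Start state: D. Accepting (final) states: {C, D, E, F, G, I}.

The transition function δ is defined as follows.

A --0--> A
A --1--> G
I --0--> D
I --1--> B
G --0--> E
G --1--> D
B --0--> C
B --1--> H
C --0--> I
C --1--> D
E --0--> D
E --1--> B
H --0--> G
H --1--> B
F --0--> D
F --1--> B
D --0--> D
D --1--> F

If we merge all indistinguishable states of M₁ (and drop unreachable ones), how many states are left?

States {A} cannot be reached from the start state, so discard them.
Start with accepting vs non-accepting: {C,D,E,F,G,I} | {B,H}.
On input 1, block {C,D,E,F,G,I} splits into {C,D,G} and {E,F,I}.
Split {C,D,G} by δ(·,0) → {C,G} and {D}.
The partition is now stable with 4 blocks: {C,G} | {B,H} | {E,F,I} | {D}.

4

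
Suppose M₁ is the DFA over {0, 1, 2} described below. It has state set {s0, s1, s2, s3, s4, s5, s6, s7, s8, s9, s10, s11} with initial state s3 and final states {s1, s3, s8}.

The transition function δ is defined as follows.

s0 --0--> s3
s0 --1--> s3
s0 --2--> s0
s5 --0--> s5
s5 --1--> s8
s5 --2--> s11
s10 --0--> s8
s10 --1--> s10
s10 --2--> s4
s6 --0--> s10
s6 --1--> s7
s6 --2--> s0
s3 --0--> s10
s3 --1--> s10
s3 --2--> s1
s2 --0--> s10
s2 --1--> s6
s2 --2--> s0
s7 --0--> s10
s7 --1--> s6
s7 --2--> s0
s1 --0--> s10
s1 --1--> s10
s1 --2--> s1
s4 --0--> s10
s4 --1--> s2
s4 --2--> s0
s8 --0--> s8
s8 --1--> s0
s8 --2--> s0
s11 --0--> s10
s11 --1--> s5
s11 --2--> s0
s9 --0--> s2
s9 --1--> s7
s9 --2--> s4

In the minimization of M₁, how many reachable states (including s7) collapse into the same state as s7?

4

States {s5,s9,s11} cannot be reached from the start state, so discard them.
Start with accepting vs non-accepting: {s1,s3,s8} | {s0,s2,s4,s6,s7,s10}.
Refine {s1,s3,s8} on symbol 0: members go to different blocks, giving {s1,s3} and {s8}.
Refine {s0,s2,s4,s6,s7,s10} on symbol 0: members go to different blocks, giving {s2,s4,s6,s7} and {s0} and {s10}.
The partition is now stable with 5 blocks: {s1,s3} | {s2,s4,s6,s7} | {s8} | {s0} | {s10}.
The equivalence class containing s7 is {s2,s4,s6,s7}, of size 4.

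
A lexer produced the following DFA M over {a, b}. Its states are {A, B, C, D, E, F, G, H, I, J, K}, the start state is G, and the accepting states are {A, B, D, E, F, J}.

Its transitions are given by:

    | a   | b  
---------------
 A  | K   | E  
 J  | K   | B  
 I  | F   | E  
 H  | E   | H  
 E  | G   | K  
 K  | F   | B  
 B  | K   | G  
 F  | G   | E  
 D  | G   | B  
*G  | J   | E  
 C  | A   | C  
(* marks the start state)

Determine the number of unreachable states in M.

5

BFS from G reaches {B, E, F, G, J, K}; the 5 state(s) A, C, D, H, I are never visited.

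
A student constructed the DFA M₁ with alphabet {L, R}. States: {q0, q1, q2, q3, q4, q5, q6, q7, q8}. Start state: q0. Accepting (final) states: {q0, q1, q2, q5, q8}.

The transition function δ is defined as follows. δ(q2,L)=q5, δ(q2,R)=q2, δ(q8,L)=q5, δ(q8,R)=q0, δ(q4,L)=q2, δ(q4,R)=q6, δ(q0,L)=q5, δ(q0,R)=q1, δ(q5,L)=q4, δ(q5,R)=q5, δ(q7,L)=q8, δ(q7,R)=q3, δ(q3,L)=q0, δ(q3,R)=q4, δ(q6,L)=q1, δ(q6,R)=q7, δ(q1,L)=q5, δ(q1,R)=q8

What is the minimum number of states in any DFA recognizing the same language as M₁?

Start with accepting vs non-accepting: {q0,q1,q2,q5,q8} | {q3,q4,q6,q7}.
Refine {q0,q1,q2,q5,q8} on symbol L: members go to different blocks, giving {q0,q1,q2,q8} and {q5}.
No further refinement is possible. Final partition (3 blocks): {q0,q1,q2,q8} | {q3,q4,q6,q7} | {q5}.

3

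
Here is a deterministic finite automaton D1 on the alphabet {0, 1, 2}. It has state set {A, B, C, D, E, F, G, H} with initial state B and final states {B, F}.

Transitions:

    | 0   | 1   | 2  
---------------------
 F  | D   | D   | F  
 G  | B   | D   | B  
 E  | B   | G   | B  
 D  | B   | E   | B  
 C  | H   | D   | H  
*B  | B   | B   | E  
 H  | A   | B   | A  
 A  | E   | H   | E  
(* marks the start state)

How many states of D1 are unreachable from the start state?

Starting at B and following transitions, the reachable set is {B, D, E, G}. That leaves A, C, F, H unreachable — 4 in total.

4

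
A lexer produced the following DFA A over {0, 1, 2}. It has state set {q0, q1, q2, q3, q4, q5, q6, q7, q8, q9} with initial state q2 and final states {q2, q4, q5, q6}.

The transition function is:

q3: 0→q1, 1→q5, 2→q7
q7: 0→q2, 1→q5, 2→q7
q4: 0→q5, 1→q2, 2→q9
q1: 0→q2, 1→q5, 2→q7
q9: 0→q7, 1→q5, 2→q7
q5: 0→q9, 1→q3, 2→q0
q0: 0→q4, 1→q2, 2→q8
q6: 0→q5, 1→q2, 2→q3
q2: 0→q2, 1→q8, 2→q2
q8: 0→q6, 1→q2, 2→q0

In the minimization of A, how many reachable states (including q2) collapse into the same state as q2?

Every state is reachable, so we keep all 10.
Initial partition by acceptance: {q2,q4,q5,q6} | {q0,q1,q3,q7,q8,q9}.
Refine {q2,q4,q5,q6} on symbol 0: members go to different blocks, giving {q2,q4,q6} and {q5}.
Split {q2,q4,q6} by δ(·,0) → {q4,q6} and {q2}.
Split {q0,q1,q3,q7,q8,q9} by δ(·,0) → {q0,q8} and {q1,q7} and {q3,q9}.
No further refinement is possible. Final partition (6 blocks): {q4,q6} | {q0,q8} | {q5} | {q2} | {q1,q7} | {q3,q9}.
State q2 belongs to the block {q2}, which has 1 states.

1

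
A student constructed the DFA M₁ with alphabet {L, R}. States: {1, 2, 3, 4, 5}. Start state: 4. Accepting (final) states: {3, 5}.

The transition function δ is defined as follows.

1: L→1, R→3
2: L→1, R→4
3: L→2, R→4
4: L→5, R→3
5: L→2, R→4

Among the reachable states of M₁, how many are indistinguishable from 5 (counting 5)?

2

Start with accepting vs non-accepting: {3,5} | {1,2,4}.
On input L, block {1,2,4} splits into {1,2} and {4}.
Refine {1,2} on symbol R: members go to different blocks, giving {1} and {2}.
The partition is now stable with 4 blocks: {3,5} | {1} | {4} | {2}.
State 5 belongs to the block {3,5}, which has 2 states.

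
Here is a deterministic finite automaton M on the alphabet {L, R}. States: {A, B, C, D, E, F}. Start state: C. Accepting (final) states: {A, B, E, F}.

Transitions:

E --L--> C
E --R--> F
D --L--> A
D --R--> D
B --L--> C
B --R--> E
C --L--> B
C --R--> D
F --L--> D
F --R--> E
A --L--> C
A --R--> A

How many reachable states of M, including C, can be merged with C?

P0 = {A,B,E,F} | {C,D}.
No further refinement is possible. Final partition (2 blocks): {A,B,E,F} | {C,D}.
State C belongs to the block {C,D}, which has 2 states.

2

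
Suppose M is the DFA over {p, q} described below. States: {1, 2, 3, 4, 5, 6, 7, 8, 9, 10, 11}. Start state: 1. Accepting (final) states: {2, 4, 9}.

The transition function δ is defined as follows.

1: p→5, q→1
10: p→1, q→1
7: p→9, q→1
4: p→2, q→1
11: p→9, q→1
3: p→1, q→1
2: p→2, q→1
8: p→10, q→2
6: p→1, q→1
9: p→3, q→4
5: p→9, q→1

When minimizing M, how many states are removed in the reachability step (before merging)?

Starting at 1 and following transitions, the reachable set is {1, 2, 3, 4, 5, 9}. That leaves 6, 7, 8, 10, 11 unreachable — 5 in total.

5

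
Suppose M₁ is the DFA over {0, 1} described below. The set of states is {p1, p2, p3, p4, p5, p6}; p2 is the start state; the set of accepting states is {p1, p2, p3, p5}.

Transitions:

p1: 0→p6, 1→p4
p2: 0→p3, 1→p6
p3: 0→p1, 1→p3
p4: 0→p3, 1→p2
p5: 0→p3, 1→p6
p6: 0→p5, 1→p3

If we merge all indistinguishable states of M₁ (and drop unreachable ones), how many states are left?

5

Every state is reachable, so we keep all 6.
Initial partition by acceptance: {p1,p2,p3,p5} | {p4,p6}.
Split {p1,p2,p3,p5} by δ(·,0) → {p2,p3,p5} and {p1}.
Split {p2,p3,p5} by δ(·,0) → {p2,p5} and {p3}.
On input 0, block {p4,p6} splits into {p4} and {p6}.
No further refinement is possible. Final partition (5 blocks): {p2,p5} | {p4} | {p1} | {p3} | {p6}.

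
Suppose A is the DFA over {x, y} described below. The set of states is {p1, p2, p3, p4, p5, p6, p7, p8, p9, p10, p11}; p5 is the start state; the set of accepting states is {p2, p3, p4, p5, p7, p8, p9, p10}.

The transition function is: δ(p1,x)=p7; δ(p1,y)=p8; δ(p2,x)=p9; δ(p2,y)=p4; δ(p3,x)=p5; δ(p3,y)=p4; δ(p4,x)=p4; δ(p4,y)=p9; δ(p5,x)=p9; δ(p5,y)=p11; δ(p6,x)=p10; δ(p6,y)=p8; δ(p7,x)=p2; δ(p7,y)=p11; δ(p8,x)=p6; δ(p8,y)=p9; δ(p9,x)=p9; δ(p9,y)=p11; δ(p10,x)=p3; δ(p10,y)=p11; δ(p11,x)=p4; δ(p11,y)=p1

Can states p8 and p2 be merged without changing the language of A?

Every state is reachable, so we keep all 11.
Initial partition by acceptance: {p2,p3,p4,p5,p7,p8,p9,p10} | {p1,p6,p11}.
On input x, block {p2,p3,p4,p5,p7,p8,p9,p10} splits into {p2,p3,p4,p5,p7,p9,p10} and {p8}.
Refine {p2,p3,p4,p5,p7,p9,p10} on symbol y: members go to different blocks, giving {p5,p7,p9,p10} and {p2,p3,p4}.
Refine {p5,p7,p9,p10} on symbol x: members go to different blocks, giving {p5,p9} and {p7,p10}.
On input x, block {p1,p6,p11} splits into {p1,p6} and {p11}.
On input x, block {p2,p3,p4} splits into {p2,p3} and {p4}.
No further refinement is possible. Final partition (7 blocks): {p5,p9} | {p1,p6} | {p8} | {p2,p3} | {p7,p10} | {p11} | {p4}.
p8 and p2 end up in different blocks, so they are distinguishable. For instance, the string 'x' is accepted from only p2.

No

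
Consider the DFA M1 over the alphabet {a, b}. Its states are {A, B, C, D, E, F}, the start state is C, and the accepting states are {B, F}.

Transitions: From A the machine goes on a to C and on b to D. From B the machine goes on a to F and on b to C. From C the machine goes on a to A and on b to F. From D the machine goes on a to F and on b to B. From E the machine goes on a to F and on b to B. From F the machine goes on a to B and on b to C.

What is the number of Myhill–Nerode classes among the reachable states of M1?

4

First remove the unreachable states {E}; 5 states remain.
P0 = {B,F} | {A,C,D}.
Refine {A,C,D} on symbol a: members go to different blocks, giving {A,C} and {D}.
Split {A,C} by δ(·,b) → {A} and {C}.
No further refinement is possible. Final partition (4 blocks): {B,F} | {A} | {D} | {C}.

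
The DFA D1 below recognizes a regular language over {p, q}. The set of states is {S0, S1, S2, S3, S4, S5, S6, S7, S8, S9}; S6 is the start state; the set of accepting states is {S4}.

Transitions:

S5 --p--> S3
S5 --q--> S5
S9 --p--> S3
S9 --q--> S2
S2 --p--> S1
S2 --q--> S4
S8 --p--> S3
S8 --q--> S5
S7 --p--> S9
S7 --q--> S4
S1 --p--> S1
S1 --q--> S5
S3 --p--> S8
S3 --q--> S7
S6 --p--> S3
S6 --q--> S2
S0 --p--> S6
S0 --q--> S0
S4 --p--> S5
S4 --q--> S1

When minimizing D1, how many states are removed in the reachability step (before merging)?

1

BFS from S6 reaches {S1, S2, S3, S4, S5, S6, S7, S8, S9}; the 1 state(s) S0 are never visited.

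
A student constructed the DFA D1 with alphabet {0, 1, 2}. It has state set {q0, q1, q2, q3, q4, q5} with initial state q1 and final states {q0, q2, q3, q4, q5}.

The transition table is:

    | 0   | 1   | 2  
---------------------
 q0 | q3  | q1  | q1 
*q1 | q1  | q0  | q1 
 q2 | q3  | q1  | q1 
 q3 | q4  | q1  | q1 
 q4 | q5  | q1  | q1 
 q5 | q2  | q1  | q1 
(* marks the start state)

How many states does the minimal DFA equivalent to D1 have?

P0 = {q0,q2,q3,q4,q5} | {q1}.
The partition is now stable with 2 blocks: {q0,q2,q3,q4,q5} | {q1}.

2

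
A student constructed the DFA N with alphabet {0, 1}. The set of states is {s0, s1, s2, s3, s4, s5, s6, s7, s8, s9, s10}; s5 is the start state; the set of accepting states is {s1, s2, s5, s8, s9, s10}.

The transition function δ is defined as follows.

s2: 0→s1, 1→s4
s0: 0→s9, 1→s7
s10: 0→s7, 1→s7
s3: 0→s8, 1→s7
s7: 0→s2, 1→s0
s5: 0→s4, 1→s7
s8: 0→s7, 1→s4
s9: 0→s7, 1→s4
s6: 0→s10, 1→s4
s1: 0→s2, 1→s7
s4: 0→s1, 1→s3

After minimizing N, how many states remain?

4

Reachable states from the start: {s0,s1,s2,s3,s4,s5,s7,s8,s9}. Unreachable: {s6,s10} — drop them.
Initial partition by acceptance: {s1,s2,s5,s8,s9} | {s0,s3,s4,s7}.
Split {s1,s2,s5,s8,s9} by δ(·,0) → {s5,s8,s9} and {s1,s2}.
On input 0, block {s0,s3,s4,s7} splits into {s0,s3} and {s4,s7}.
Stable partition: {s5,s8,s9} | {s0,s3} | {s1,s2} | {s4,s7} — 4 equivalence classes.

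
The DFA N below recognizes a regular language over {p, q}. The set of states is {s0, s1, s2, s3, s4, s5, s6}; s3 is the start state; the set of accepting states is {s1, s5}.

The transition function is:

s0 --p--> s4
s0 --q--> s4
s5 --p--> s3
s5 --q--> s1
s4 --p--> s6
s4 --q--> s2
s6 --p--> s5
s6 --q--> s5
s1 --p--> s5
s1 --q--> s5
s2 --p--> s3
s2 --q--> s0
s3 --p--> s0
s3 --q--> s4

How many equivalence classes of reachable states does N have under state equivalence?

All states are reachable from the start state.
Start with accepting vs non-accepting: {s1,s5} | {s0,s2,s3,s4,s6}.
On input p, block {s1,s5} splits into {s1} and {s5}.
Refine {s0,s2,s3,s4,s6} on symbol p: members go to different blocks, giving {s0,s2,s3,s4} and {s6}.
Refine {s0,s2,s3,s4} on symbol p: members go to different blocks, giving {s0,s2,s3} and {s4}.
On input p, block {s0,s2,s3} splits into {s2,s3} and {s0}.
Refine {s2,s3} on symbol p: members go to different blocks, giving {s2} and {s3}.
The partition is now stable with 7 blocks: {s1} | {s2} | {s5} | {s6} | {s4} | {s0} | {s3}.

7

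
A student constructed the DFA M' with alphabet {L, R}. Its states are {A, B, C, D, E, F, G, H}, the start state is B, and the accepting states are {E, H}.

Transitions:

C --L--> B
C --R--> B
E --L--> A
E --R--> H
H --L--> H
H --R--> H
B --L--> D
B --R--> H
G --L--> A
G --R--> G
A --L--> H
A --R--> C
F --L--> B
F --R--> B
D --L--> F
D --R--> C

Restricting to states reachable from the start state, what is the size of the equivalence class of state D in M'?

Reachable states from the start: {B,C,D,F,H}. Unreachable: {A,E,G} — drop them.
P0 = {H} | {B,C,D,F}.
Split {B,C,D,F} by δ(·,R) → {C,D,F} and {B}.
Refine {C,D,F} on symbol L: members go to different blocks, giving {C,F} and {D}.
No further refinement is possible. Final partition (4 blocks): {H} | {C,F} | {B} | {D}.
State D belongs to the block {D}, which has 1 states.

1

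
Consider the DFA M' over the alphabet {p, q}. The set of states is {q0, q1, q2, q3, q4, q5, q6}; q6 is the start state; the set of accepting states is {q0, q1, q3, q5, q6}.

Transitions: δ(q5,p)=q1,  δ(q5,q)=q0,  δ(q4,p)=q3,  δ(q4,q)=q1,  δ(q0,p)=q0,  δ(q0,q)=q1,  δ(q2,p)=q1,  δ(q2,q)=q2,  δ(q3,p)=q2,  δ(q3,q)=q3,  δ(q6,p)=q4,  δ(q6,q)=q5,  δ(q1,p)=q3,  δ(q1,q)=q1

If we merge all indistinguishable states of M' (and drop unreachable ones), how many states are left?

All states are reachable from the start state.
Start with accepting vs non-accepting: {q0,q1,q3,q5,q6} | {q2,q4}.
On input p, block {q0,q1,q3,q5,q6} splits into {q0,q1,q5} and {q3,q6}.
Split {q0,q1,q5} by δ(·,p) → {q0,q5} and {q1}.
On input p, block {q0,q5} splits into {q0} and {q5}.
On input p, block {q2,q4} splits into {q2} and {q4}.
Split {q3,q6} by δ(·,p) → {q3} and {q6}.
Stable partition: {q0} | {q2} | {q3} | {q1} | {q5} | {q4} | {q6} — 7 equivalence classes.

7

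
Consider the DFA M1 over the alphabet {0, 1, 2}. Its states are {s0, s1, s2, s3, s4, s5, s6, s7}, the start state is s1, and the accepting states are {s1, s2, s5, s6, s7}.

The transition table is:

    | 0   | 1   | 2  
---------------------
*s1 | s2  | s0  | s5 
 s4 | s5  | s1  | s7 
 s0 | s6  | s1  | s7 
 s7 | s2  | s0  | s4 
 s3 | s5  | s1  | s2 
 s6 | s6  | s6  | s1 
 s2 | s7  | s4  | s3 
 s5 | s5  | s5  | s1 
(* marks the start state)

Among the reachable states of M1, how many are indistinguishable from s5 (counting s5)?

2

Initial partition by acceptance: {s1,s2,s5,s6,s7} | {s0,s3,s4}.
Split {s1,s2,s5,s6,s7} by δ(·,1) → {s1,s2,s7} and {s5,s6}.
Split {s1,s2,s7} by δ(·,2) → {s2,s7} and {s1}.
The partition is now stable with 4 blocks: {s2,s7} | {s0,s3,s4} | {s5,s6} | {s1}.
The equivalence class containing s5 is {s5,s6}, of size 2.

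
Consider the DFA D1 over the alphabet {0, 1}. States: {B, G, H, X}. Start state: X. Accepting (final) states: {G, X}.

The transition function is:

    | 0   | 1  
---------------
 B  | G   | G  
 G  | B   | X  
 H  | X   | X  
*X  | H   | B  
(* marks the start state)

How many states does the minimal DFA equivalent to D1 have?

4

Initial partition by acceptance: {G,X} | {B,H}.
On input 1, block {G,X} splits into {G} and {X}.
Split {B,H} by δ(·,0) → {H} and {B}.
Stable partition: {G} | {H} | {X} | {B} — 4 equivalence classes.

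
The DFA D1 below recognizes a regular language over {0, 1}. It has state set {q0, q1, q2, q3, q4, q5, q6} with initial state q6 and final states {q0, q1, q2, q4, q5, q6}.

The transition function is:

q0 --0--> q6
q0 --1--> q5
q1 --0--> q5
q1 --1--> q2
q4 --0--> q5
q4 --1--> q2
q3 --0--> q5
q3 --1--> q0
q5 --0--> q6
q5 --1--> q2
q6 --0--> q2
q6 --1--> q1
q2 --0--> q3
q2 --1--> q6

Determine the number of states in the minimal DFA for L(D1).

6

Reachable states from the start: {q0,q1,q2,q3,q5,q6}. Unreachable: {q4} — drop them.
Start with accepting vs non-accepting: {q0,q1,q2,q5,q6} | {q3}.
Split {q0,q1,q2,q5,q6} by δ(·,0) → {q0,q1,q5,q6} and {q2}.
On input 0, block {q0,q1,q5,q6} splits into {q0,q1,q5} and {q6}.
Split {q0,q1,q5} by δ(·,0) → {q0,q5} and {q1}.
On input 1, block {q0,q5} splits into {q0} and {q5}.
Stable partition: {q0} | {q3} | {q2} | {q6} | {q1} | {q5} — 6 equivalence classes.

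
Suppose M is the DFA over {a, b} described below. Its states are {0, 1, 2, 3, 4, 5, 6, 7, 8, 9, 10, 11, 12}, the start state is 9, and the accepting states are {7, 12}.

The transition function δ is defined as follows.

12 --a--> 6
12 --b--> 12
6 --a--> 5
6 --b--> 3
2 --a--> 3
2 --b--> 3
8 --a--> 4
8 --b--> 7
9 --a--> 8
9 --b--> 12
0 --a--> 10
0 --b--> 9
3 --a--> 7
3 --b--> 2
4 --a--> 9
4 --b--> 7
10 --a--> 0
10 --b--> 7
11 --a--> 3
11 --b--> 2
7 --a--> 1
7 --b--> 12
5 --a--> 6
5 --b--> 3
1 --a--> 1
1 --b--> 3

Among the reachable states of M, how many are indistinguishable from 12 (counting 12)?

First remove the unreachable states {0,10,11}; 10 states remain.
P0 = {7,12} | {1,2,3,4,5,6,8,9}.
On input a, block {1,2,3,4,5,6,8,9} splits into {1,2,4,5,6,8,9} and {3}.
Split {1,2,4,5,6,8,9} by δ(·,a) → {1,4,5,6,8,9} and {2}.
On input b, block {1,4,5,6,8,9} splits into {1,5,6} and {4,8,9}.
No further refinement is possible. Final partition (5 blocks): {7,12} | {1,5,6} | {3} | {2} | {4,8,9}.
The equivalence class containing 12 is {7,12}, of size 2.

2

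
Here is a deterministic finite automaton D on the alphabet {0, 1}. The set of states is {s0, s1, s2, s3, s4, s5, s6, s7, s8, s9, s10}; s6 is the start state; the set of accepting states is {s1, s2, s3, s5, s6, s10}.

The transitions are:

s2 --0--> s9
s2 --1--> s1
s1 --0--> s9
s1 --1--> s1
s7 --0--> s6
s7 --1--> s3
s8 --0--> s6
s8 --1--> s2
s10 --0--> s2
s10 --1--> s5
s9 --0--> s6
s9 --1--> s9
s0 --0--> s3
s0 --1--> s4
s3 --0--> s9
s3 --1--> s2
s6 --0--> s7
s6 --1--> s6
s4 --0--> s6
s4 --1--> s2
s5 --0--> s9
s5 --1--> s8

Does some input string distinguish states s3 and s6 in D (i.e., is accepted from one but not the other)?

Yes

Reachable states from the start: {s1,s2,s3,s6,s7,s9}. Unreachable: {s0,s4,s5,s8,s10} — drop them.
P0 = {s1,s2,s3,s6} | {s7,s9}.
Refine {s7,s9} on symbol 1: members go to different blocks, giving {s7} and {s9}.
On input 0, block {s1,s2,s3,s6} splits into {s1,s2,s3} and {s6}.
The partition is now stable with 4 blocks: {s1,s2,s3} | {s7} | {s9} | {s6}.
s3 and s6 end up in different blocks, so they are distinguishable. For instance, the string '01' is accepted from only s6.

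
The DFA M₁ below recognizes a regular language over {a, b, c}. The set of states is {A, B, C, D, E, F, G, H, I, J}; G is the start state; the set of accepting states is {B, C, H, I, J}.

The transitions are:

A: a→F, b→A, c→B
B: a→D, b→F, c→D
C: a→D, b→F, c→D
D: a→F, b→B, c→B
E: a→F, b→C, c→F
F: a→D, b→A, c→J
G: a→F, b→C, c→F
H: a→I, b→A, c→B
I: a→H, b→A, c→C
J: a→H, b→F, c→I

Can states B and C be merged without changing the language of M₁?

Yes

States {E} cannot be reached from the start state, so discard them.
Initial partition by acceptance: {B,C,H,I,J} | {A,D,F,G}.
Split {B,C,H,I,J} by δ(·,a) → {H,I,J} and {B,C}.
Split {H,I,J} by δ(·,c) → {H,I} and {J}.
Refine {A,D,F,G} on symbol b: members go to different blocks, giving {A,F} and {D,G}.
On input a, block {A,F} splits into {A} and {F}.
On input c, block {D,G} splits into {D} and {G}.
Stable partition: {H,I} | {A} | {B,C} | {J} | {D} | {F} | {G} — 7 equivalence classes.
B and C lie in the same block of the stable partition, so they are equivalent — no string distinguishes them.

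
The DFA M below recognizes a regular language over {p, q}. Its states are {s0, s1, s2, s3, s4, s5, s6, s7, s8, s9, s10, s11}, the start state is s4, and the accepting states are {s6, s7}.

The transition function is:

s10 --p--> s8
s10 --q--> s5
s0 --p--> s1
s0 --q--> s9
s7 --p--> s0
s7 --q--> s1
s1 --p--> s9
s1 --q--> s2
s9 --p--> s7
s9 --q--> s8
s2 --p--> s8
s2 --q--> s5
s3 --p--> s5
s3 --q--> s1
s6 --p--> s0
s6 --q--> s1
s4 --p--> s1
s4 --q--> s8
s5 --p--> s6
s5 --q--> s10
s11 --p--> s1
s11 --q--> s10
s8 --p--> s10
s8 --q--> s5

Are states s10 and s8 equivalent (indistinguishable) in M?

Yes

First remove the unreachable states {s3,s11}; 10 states remain.
Start with accepting vs non-accepting: {s6,s7} | {s0,s1,s2,s4,s5,s8,s9,s10}.
Refine {s0,s1,s2,s4,s5,s8,s9,s10} on symbol p: members go to different blocks, giving {s0,s1,s2,s4,s8,s10} and {s5,s9}.
Refine {s0,s1,s2,s4,s8,s10} on symbol p: members go to different blocks, giving {s0,s2,s4,s8,s10} and {s1}.
Split {s0,s2,s4,s8,s10} by δ(·,p) → {s2,s8,s10} and {s0,s4}.
On input q, block {s0,s4} splits into {s0} and {s4}.
No further refinement is possible. Final partition (6 blocks): {s6,s7} | {s2,s8,s10} | {s5,s9} | {s1} | {s0} | {s4}.
s10 and s8 lie in the same block of the stable partition, so they are equivalent — no string distinguishes them.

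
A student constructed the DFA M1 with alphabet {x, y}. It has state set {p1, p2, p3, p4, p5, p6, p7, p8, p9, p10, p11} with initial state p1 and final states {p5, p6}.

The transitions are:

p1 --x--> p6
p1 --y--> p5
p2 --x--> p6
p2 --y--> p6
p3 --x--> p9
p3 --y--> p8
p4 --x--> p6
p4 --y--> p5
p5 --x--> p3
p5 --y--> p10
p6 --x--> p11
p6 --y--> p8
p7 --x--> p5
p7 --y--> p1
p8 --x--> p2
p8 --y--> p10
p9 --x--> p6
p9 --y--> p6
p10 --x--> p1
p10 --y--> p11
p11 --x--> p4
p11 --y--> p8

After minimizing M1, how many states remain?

3

Reachable states from the start: {p1,p2,p3,p4,p5,p6,p8,p9,p10,p11}. Unreachable: {p7} — drop them.
Initial partition by acceptance: {p5,p6} | {p1,p2,p3,p4,p8,p9,p10,p11}.
Refine {p1,p2,p3,p4,p8,p9,p10,p11} on symbol x: members go to different blocks, giving {p1,p2,p4,p9} and {p3,p8,p10,p11}.
The partition is now stable with 3 blocks: {p5,p6} | {p1,p2,p4,p9} | {p3,p8,p10,p11}.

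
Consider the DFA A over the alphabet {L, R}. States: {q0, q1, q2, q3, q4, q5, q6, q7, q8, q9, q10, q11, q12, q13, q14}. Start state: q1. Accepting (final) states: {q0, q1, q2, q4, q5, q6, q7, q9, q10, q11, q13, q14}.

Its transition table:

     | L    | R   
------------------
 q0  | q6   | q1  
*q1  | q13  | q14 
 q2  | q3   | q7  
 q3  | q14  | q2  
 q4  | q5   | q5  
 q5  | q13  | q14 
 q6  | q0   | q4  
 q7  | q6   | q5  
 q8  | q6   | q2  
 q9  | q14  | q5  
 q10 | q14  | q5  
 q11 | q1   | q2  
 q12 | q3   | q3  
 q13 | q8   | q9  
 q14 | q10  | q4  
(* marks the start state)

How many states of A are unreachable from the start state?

Starting at q1 and following transitions, the reachable set is {q0, q1, q2, q3, q4, q5, q6, q7, q8, q9, q10, q13, q14}. That leaves q11, q12 unreachable — 2 in total.

2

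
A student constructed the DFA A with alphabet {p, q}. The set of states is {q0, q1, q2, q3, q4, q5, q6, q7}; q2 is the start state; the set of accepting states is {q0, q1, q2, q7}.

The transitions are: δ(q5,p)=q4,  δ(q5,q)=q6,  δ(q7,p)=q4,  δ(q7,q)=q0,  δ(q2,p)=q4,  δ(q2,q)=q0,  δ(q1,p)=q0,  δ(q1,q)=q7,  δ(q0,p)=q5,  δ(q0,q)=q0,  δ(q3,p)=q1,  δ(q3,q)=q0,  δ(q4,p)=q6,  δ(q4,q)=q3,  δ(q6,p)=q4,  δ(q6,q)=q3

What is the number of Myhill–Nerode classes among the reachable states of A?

Start with accepting vs non-accepting: {q0,q1,q2,q7} | {q3,q4,q5,q6}.
Refine {q0,q1,q2,q7} on symbol p: members go to different blocks, giving {q0,q2,q7} and {q1}.
Split {q3,q4,q5,q6} by δ(·,p) → {q4,q5,q6} and {q3}.
Split {q4,q5,q6} by δ(·,q) → {q4,q6} and {q5}.
Refine {q0,q2,q7} on symbol p: members go to different blocks, giving {q2,q7} and {q0}.
Stable partition: {q2,q7} | {q4,q6} | {q1} | {q3} | {q5} | {q0} — 6 equivalence classes.

6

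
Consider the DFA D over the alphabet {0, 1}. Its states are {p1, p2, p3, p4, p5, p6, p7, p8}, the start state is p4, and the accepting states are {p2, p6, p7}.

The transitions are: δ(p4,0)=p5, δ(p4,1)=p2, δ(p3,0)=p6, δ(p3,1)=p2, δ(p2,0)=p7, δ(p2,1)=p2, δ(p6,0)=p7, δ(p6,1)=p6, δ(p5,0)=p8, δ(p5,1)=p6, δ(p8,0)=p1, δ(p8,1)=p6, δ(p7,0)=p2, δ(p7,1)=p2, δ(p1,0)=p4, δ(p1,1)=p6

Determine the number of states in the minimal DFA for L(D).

2

States {p3} cannot be reached from the start state, so discard them.
Start with accepting vs non-accepting: {p2,p6,p7} | {p1,p4,p5,p8}.
No further refinement is possible. Final partition (2 blocks): {p2,p6,p7} | {p1,p4,p5,p8}.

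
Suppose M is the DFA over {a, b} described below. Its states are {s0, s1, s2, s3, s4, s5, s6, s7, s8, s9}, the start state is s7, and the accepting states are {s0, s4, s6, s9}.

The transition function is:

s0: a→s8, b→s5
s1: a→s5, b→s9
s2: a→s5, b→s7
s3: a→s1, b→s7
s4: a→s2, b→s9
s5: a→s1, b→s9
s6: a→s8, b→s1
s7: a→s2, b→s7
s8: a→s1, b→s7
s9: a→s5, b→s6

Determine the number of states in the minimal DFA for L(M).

States {s0,s3,s4} cannot be reached from the start state, so discard them.
Start with accepting vs non-accepting: {s6,s9} | {s1,s2,s5,s7,s8}.
Refine {s6,s9} on symbol b: members go to different blocks, giving {s6} and {s9}.
Refine {s1,s2,s5,s7,s8} on symbol b: members go to different blocks, giving {s2,s7,s8} and {s1,s5}.
Refine {s2,s7,s8} on symbol a: members go to different blocks, giving {s2,s8} and {s7}.
The partition is now stable with 5 blocks: {s6} | {s2,s8} | {s9} | {s1,s5} | {s7}.

5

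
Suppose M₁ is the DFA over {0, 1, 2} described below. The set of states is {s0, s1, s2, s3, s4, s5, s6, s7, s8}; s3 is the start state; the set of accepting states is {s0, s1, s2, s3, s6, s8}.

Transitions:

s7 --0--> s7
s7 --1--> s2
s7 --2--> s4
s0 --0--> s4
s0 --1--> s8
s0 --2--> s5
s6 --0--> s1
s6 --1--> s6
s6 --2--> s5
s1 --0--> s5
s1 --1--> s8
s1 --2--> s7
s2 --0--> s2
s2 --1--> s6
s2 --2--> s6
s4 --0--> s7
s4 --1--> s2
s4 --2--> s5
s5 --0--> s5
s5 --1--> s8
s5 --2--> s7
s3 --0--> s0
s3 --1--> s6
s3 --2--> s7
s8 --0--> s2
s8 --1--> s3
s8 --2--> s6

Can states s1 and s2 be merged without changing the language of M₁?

No

Every state is reachable, so we keep all 9.
Start with accepting vs non-accepting: {s0,s1,s2,s3,s6,s8} | {s4,s5,s7}.
Split {s0,s1,s2,s3,s6,s8} by δ(·,0) → {s2,s3,s6,s8} and {s0,s1}.
On input 0, block {s2,s3,s6,s8} splits into {s2,s8} and {s3,s6}.
The partition is now stable with 4 blocks: {s2,s8} | {s4,s5,s7} | {s0,s1} | {s3,s6}.
s1 and s2 end up in different blocks, so they are distinguishable. For instance, the string '0' is accepted from only s2.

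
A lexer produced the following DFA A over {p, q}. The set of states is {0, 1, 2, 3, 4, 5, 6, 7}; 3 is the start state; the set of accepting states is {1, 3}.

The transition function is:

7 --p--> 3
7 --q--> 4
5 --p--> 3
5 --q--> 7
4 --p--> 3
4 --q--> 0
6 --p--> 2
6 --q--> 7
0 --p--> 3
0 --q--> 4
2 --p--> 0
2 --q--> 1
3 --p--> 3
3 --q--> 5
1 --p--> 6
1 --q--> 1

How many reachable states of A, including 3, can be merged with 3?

States {1,2,6} cannot be reached from the start state, so discard them.
P0 = {3} | {0,4,5,7}.
The partition is now stable with 2 blocks: {3} | {0,4,5,7}.
The equivalence class containing 3 is {3}, of size 1.

1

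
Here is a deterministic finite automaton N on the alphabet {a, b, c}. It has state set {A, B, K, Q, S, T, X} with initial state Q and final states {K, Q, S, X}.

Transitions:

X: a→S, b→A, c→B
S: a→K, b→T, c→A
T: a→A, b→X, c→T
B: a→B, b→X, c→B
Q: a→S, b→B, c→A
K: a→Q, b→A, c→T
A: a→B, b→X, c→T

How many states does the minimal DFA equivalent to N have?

2

Initial partition by acceptance: {K,Q,S,X} | {A,B,T}.
The partition is now stable with 2 blocks: {K,Q,S,X} | {A,B,T}.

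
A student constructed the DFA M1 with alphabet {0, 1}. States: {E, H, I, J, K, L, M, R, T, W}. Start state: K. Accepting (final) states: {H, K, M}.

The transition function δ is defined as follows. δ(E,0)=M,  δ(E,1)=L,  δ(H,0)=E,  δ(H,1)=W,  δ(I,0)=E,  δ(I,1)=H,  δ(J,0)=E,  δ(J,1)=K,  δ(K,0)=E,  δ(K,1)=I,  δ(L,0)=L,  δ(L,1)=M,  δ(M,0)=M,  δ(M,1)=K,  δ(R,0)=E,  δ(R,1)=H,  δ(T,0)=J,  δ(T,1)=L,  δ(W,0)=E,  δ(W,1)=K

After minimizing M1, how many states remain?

First remove the unreachable states {J,R,T}; 7 states remain.
Initial partition by acceptance: {H,K,M} | {E,I,L,W}.
Refine {H,K,M} on symbol 0: members go to different blocks, giving {H,K} and {M}.
Split {E,I,L,W} by δ(·,0) → {I,L,W} and {E}.
Refine {I,L,W} on symbol 0: members go to different blocks, giving {I,W} and {L}.
No further refinement is possible. Final partition (5 blocks): {H,K} | {I,W} | {M} | {E} | {L}.

5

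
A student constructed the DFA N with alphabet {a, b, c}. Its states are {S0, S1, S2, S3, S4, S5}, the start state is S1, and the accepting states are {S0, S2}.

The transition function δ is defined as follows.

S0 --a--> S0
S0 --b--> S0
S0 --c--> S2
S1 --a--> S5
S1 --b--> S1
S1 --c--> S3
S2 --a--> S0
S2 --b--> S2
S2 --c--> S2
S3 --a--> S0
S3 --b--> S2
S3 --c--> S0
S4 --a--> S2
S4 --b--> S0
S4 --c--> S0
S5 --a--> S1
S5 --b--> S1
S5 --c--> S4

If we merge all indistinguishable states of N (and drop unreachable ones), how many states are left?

3

Initial partition by acceptance: {S0,S2} | {S1,S3,S4,S5}.
Refine {S1,S3,S4,S5} on symbol a: members go to different blocks, giving {S1,S5} and {S3,S4}.
The partition is now stable with 3 blocks: {S0,S2} | {S1,S5} | {S3,S4}.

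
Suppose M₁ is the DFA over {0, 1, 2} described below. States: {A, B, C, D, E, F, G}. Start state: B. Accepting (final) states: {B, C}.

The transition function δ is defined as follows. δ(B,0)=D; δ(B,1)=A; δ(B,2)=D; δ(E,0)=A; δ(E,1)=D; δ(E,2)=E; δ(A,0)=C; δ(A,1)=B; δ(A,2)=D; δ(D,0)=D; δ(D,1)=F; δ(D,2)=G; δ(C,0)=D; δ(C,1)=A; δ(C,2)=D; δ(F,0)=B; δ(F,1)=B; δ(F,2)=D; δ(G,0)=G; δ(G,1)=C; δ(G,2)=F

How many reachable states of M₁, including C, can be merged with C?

States {E} cannot be reached from the start state, so discard them.
Initial partition by acceptance: {B,C} | {A,D,F,G}.
On input 0, block {A,D,F,G} splits into {A,F} and {D,G}.
Split {D,G} by δ(·,1) → {D} and {G}.
Stable partition: {B,C} | {A,F} | {D} | {G} — 4 equivalence classes.
State C belongs to the block {B,C}, which has 2 states.

2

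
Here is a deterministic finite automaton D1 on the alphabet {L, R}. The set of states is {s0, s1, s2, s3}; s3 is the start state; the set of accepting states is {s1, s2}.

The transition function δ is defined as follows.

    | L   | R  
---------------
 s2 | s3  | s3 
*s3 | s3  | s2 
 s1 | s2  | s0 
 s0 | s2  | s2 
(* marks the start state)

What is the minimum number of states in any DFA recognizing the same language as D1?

2

Reachable states from the start: {s2,s3}. Unreachable: {s0,s1} — drop them.
Initial partition by acceptance: {s2} | {s3}.
No further refinement is possible. Final partition (2 blocks): {s2} | {s3}.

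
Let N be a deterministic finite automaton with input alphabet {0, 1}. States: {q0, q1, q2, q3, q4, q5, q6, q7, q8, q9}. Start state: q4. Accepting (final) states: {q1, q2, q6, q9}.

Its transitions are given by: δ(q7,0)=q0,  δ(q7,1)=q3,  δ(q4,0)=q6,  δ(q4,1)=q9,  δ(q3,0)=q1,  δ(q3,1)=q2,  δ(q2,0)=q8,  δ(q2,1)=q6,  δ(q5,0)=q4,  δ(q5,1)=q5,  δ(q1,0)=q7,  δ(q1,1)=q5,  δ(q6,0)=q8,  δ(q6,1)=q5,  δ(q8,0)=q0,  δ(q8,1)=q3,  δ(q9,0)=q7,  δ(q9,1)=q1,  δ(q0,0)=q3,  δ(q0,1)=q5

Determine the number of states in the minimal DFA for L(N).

5

Every state is reachable, so we keep all 10.
Initial partition by acceptance: {q1,q2,q6,q9} | {q0,q3,q4,q5,q7,q8}.
Split {q1,q2,q6,q9} by δ(·,1) → {q1,q6} and {q2,q9}.
Refine {q0,q3,q4,q5,q7,q8} on symbol 0: members go to different blocks, giving {q0,q5,q7,q8} and {q3,q4}.
Refine {q0,q5,q7,q8} on symbol 0: members go to different blocks, giving {q0,q5} and {q7,q8}.
Stable partition: {q1,q6} | {q0,q5} | {q2,q9} | {q3,q4} | {q7,q8} — 5 equivalence classes.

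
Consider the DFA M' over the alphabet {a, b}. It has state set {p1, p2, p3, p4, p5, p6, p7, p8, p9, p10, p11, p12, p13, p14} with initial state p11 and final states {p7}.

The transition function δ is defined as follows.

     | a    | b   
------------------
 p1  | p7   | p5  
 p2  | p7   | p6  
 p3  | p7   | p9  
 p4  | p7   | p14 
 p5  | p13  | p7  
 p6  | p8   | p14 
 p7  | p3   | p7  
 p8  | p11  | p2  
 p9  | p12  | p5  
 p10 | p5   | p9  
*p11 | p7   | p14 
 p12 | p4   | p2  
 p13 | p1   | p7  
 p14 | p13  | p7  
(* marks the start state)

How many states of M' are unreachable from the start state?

BFS from p11 reaches {p1, p2, p3, p4, p5, p6, p7, p8, p9, p11, p12, p13, p14}; the 1 state(s) p10 are never visited.

1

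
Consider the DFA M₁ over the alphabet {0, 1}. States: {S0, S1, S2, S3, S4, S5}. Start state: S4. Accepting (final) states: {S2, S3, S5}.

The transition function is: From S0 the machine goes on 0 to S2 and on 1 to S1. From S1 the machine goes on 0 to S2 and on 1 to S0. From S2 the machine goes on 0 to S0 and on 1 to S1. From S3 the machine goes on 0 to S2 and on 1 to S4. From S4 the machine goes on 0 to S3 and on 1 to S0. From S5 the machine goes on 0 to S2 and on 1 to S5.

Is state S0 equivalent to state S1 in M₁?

First remove the unreachable states {S5}; 5 states remain.
Start with accepting vs non-accepting: {S2,S3} | {S0,S1,S4}.
Split {S2,S3} by δ(·,0) → {S2} and {S3}.
Split {S0,S1,S4} by δ(·,0) → {S0,S1} and {S4}.
No further refinement is possible. Final partition (4 blocks): {S2} | {S0,S1} | {S3} | {S4}.
S0 and S1 lie in the same block of the stable partition, so they are equivalent — no string distinguishes them.

Yes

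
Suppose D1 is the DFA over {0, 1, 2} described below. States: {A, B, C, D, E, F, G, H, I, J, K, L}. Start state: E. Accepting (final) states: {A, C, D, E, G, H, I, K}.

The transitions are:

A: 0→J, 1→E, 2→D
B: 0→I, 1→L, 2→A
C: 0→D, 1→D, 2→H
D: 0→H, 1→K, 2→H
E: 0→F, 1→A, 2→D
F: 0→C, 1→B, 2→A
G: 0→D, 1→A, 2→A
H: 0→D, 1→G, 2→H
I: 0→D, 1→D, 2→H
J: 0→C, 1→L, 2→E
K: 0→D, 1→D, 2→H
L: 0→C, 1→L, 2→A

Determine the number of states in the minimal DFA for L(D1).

Start with accepting vs non-accepting: {A,C,D,E,G,H,I,K} | {B,F,J,L}.
On input 0, block {A,C,D,E,G,H,I,K} splits into {C,D,G,H,I,K} and {A,E}.
On input 1, block {C,D,G,H,I,K} splits into {C,D,H,I,K} and {G}.
Split {C,D,H,I,K} by δ(·,1) → {C,D,I,K} and {H}.
Split {C,D,I,K} by δ(·,0) → {C,I,K} and {D}.
The partition is now stable with 6 blocks: {C,I,K} | {B,F,J,L} | {A,E} | {G} | {H} | {D}.

6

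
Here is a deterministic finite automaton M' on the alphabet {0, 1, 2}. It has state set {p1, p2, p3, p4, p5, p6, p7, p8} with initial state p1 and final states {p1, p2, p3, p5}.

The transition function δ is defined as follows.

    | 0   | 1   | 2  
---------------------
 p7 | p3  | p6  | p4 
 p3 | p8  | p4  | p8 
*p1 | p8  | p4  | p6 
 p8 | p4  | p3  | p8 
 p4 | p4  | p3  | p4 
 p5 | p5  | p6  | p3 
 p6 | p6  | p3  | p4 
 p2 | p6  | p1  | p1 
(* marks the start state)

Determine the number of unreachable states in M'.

BFS from p1 reaches {p1, p3, p4, p6, p8}; the 3 state(s) p2, p5, p7 are never visited.

3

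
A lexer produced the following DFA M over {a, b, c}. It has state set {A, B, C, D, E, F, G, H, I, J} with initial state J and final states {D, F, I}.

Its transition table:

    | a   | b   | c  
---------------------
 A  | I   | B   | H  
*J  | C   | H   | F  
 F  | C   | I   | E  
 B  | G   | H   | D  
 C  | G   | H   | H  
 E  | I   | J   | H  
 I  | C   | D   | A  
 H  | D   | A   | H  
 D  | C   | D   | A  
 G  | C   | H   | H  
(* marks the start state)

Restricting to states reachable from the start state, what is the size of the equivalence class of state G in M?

2

Start with accepting vs non-accepting: {D,F,I} | {A,B,C,E,G,H,J}.
On input a, block {A,B,C,E,G,H,J} splits into {B,C,G,J} and {A,E,H}.
Split {B,C,G,J} by δ(·,c) → {B,J} and {C,G}.
Refine {A,E,H} on symbol b: members go to different blocks, giving {A,E} and {H}.
Stable partition: {D,F,I} | {B,J} | {A,E} | {C,G} | {H} — 5 equivalence classes.
The equivalence class containing G is {C,G}, of size 2.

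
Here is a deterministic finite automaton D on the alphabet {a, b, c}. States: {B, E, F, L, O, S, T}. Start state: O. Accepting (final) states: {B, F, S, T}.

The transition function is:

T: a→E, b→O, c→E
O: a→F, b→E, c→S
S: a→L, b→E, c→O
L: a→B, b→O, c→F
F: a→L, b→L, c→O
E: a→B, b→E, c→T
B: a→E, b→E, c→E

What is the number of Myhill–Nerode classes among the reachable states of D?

All states are reachable from the start state.
Initial partition by acceptance: {B,F,S,T} | {E,L,O}.
No further refinement is possible. Final partition (2 blocks): {B,F,S,T} | {E,L,O}.

2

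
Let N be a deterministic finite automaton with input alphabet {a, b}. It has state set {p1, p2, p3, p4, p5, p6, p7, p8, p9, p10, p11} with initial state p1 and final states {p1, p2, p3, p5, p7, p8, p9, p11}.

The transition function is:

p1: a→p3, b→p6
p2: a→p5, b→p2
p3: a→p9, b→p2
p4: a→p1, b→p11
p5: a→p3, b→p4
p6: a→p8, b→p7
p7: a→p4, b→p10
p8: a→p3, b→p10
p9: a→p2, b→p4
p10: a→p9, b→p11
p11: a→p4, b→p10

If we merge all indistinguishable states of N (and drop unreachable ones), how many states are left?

4

All states are reachable from the start state.
Start with accepting vs non-accepting: {p1,p2,p3,p5,p7,p8,p9,p11} | {p4,p6,p10}.
Refine {p1,p2,p3,p5,p7,p8,p9,p11} on symbol a: members go to different blocks, giving {p1,p2,p3,p5,p8,p9} and {p7,p11}.
Split {p1,p2,p3,p5,p8,p9} by δ(·,b) → {p1,p5,p8,p9} and {p2,p3}.
No further refinement is possible. Final partition (4 blocks): {p1,p5,p8,p9} | {p4,p6,p10} | {p7,p11} | {p2,p3}.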